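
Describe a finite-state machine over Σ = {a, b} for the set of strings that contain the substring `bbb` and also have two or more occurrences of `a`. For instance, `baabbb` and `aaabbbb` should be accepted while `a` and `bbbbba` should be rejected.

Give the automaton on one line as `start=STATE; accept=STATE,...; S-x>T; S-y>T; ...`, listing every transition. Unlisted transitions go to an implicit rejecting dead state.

start=q0; accept=q11; q0-a>q1; q0-b>q2; q1-a>q3; q1-b>q4; q2-a>q1; q2-b>q5; q3-a>q3; q3-b>q6; q4-a>q3; q4-b>q7; q5-a>q1; q5-b>q8; q6-a>q3; q6-b>q9; q7-a>q3; q7-b>q10; q8-a>q10; q8-b>q8; q9-a>q3; q9-b>q11; q10-a>q11; q10-b>q10; q11-a>q11; q11-b>q11

Handle the two conditions separately and then intersect. The first has 4 states tracking whether and how much of `bbb` has been seen; the second has 4 states tracking the count of `a`s, saturating at 3. A product state is a pair (one from each), accepting exactly when both do. Minimizing collapses redundant product states.
With 12 states:
          a    b  
>  q0     q1   q2 
   q1     q3   q4 
   q2     q1   q5 
   q3     q3   q6 
   q4     q3   q7 
   q5     q1   q8 
   q6     q3   q9 
   q7     q3  q10 
   q8    q10   q8 
   q9     q3  q11 
   q10   q11  q10 
 * q11   q11  q11 
(> = start, * = accepting)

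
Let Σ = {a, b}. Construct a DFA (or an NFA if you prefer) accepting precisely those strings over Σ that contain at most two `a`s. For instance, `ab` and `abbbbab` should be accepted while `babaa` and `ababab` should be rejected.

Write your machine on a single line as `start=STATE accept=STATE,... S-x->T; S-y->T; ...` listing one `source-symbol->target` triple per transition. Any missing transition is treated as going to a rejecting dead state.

start=s0; accept=s0,s1,s2; s0-a->s1; s0-b->s0; s1-a->s2; s1-b->s1; s2-a->s3; s2-b->s2; s3-a->s3; s3-b->s3

Count `a`s, saturating at 3: states s0 through s2 mean 0 through 2 `a`s seen; s3 means more than 2. Each `a` increments (capped at s3); other symbols loop. Accept from {s0, s1, s2}.
A 4-state machine:
        a   b  
>* s0   s1  s0 
 * s1   s2  s1 
 * s2   s3  s2 
   s3   s3  s3 
(> = start, * = accepting)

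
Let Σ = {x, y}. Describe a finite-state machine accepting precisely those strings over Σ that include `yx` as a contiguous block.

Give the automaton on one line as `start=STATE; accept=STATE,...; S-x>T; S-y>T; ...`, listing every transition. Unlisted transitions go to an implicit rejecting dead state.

start=q0; accept=q2; q0-x>q0; q0-y>q1; q1-x>q2; q1-y>q1; q2-x>q2; q2-y>q2

Track how much of `yx` has been matched so far: state q0 is no progress, q2 is the absorbing accept state reached once `yx` has occurred. Intermediate states record partial matches; on a mismatch, fall back to the longest reusable overlap.
3 states suffice.
        x   y  
>  q0   q0  q1 
   q1   q2  q1 
 * q2   q2  q2 
(> = start, * = accepting)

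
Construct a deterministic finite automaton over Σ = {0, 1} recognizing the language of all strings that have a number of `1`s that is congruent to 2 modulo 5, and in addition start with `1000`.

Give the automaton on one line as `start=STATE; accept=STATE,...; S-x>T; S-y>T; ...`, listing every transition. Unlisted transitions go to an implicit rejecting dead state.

start=S0; accept=S6; S0-0>S1; S0-1>S2; S1-0>S1; S1-1>S1; S2-0>S3; S2-1>S1; S3-0>S4; S3-1>S1; S4-0>S5; S4-1>S1; S5-0>S5; S5-1>S6; S6-0>S6; S6-1>S7; S7-0>S7; S7-1>S8; S8-0>S8; S8-1>S9; S9-0>S9; S9-1>S5

Build one automaton per condition and run them in lockstep. The first has 5 states tracking the count of `1`s modulo 5; the second has 6 states tracking whether the input so far still matches the prefix `1000`. A product state is a pair (one from each), accepting exactly when both do. After merging equivalent states the machine shrinks.
With 10 states:
        0   1  
>  S0   S1  S2 
   S1   S1  S1 
   S2   S3  S1 
   S3   S4  S1 
   S4   S5  S1 
   S5   S5  S6 
 * S6   S6  S7 
   S7   S7  S8 
   S8   S8  S9 
   S9   S9  S5 
(> = start, * = accepting)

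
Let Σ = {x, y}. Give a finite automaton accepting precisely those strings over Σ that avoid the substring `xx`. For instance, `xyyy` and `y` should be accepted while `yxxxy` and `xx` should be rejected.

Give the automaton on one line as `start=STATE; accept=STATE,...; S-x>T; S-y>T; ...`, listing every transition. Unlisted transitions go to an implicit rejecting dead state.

This is the complement of 'contains `xx`'. Use the same substring-matching states — S0 through S2 holding how much of `xx` has just been matched — but flip the accepting set: everything except the trap S2 accepts.
A 3-state machine:
        x   y  
>* S0   S1  S0 
 * S1   S2  S0 
   S2   S2  S2 
(> = start, * = accepting)

start=S0; accept=S0,S1; S0-x>S1; S0-y>S0; S1-x>S2; S1-y>S0; S2-x>S2; S2-y>S2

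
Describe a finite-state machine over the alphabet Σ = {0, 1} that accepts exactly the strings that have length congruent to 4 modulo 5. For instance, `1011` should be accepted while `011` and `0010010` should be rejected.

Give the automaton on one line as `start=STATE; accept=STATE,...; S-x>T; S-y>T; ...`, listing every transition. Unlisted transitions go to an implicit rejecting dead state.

Count input length modulo 5: every symbol advances one step around the cycle q0 → q1 → q2 → q3 → q4 → q0. Accept at q4.
With 5 states:
        0   1  
>  q0   q1  q1 
   q1   q2  q2 
   q2   q3  q3 
   q3   q4  q4 
 * q4   q0  q0 
(> = start, * = accepting)

start=q0; accept=q4; q0-0>q1; q0-1>q1; q1-0>q2; q1-1>q2; q2-0>q3; q2-1>q3; q3-0>q4; q3-1>q4; q4-0>q0; q4-1>q0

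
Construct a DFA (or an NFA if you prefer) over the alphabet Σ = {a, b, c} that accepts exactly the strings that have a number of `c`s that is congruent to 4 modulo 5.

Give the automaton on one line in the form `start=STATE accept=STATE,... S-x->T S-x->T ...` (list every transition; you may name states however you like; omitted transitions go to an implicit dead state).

start=s0 accept=s4 s0-a->s0 s0-b->s0 s0-c->s1 s1-a->s1 s1-b->s1 s1-c->s2 s2-a->s2 s2-b->s2 s2-c->s3 s3-a->s3 s3-b->s3 s3-c->s4 s4-a->s4 s4-b->s4 s4-c->s0

Keep the running count of `c`s modulo 5: each `c` advances along the cycle s0 → s1 → s2 → s3 → s4 → s0 while other symbols loop. Accept at s4.
5 states suffice.
        a   b   c  
>  s0   s0  s0  s1 
   s1   s1  s1  s2 
   s2   s2  s2  s3 
   s3   s3  s3  s4 
 * s4   s4  s4  s0 
(> = start, * = accepting)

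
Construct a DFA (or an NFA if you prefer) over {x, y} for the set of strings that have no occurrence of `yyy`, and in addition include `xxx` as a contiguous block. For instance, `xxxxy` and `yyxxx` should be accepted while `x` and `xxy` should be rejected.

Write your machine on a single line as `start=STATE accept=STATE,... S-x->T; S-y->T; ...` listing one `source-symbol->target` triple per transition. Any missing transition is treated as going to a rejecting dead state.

Run two small machines in parallel and take their product. The first has 4 states tracking partial matches of the forbidden pattern `yyy`; the second has 4 states tracking whether and how much of `xxx` has been seen. A product state is a pair (one from each), accepting exactly when both do.
A 12-state machine:
          x    y  
>  S0     S1   S2 
   S1     S3   S2 
   S2     S1   S4 
   S3     S5   S2 
   S4     S1   S6 
 * S5     S5   S7 
   S6     S8   S6 
 * S7     S5   S9 
   S8    S10   S6 
 * S9     S5  S11 
   S10   S11   S6 
   S11   S11  S11 
(> = start, * = accepting)

start=S0; accept=S5,S7,S9; S0-x->S1; S0-y->S2; S1-x->S3; S1-y->S2; S2-x->S1; S2-y->S4; S3-x->S5; S3-y->S2; S4-x->S1; S4-y->S6; S5-x->S5; S5-y->S7; S6-x->S8; S6-y->S6; S7-x->S5; S7-y->S9; S8-x->S10; S8-y->S6; S9-x->S5; S9-y->S11; S10-x->S11; S10-y->S6; S11-x->S11; S11-y->S11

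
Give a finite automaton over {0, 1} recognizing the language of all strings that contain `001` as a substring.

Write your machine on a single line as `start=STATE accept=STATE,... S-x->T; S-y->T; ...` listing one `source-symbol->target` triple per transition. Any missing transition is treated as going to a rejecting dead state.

start=q0; accept=q3; q0-0->q1; q0-1->q0; q1-0->q2; q1-1->q0; q2-0->q2; q2-1->q3; q3-0->q3; q3-1->q3

Track how much of `001` has been matched so far: state q0 is no progress, q3 is the absorbing accept state reached once `001` has occurred. Intermediate states record partial matches; on a mismatch, fall back to the longest reusable overlap.
A 4-state machine:
        0   1  
>  q0   q1  q0 
   q1   q2  q0 
   q2   q2  q3 
 * q3   q3  q3 
(> = start, * = accepting)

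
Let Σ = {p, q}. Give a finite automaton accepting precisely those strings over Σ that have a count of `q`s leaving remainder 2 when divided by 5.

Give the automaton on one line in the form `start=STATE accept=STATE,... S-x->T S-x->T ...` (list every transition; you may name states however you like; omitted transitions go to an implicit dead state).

start=S0 accept=S2 S0-p->S0 S0-q->S1 S1-p->S1 S1-q->S2 S2-p->S2 S2-q->S3 S3-p->S3 S3-q->S4 S4-p->S4 S4-q->S0

The only thing that matters is how many `q`s have appeared, reduced mod 5. Use one state per residue: S0 for 0, …, S4 for 4. Reading `q` moves to the next residue; anything else stays put. S2 is accepting.
        p   q  
>  S0   S0  S1 
   S1   S1  S2 
 * S2   S2  S3 
   S3   S3  S4 
   S4   S4  S0 
(> = start, * = accepting)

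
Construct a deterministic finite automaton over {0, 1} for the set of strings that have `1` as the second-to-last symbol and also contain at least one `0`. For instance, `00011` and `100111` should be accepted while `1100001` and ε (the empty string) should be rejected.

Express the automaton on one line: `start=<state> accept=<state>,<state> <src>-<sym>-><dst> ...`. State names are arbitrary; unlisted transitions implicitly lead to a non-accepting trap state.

start=q0 accept=q4,q5 q0-0->q1 q0-1->q2 q1-0->q1 q1-1->q3 q2-0->q4 q2-1->q2 q3-0->q4 q3-1->q5 q4-0->q1 q4-1->q3 q5-0->q4 q5-1->q5

Run two small machines in parallel and take their product. The first has 7 states tracking the last 2 symbols read; the second has 3 states tracking the count of `0`s, saturating at 2. A product state is a pair (one from each), accepting exactly when both do. Equivalent product states are then merged.
With 6 states:
        0   1  
>  q0   q1  q2 
   q1   q1  q3 
   q2   q4  q2 
   q3   q4  q5 
 * q4   q1  q3 
 * q5   q4  q5 
(> = start, * = accepting)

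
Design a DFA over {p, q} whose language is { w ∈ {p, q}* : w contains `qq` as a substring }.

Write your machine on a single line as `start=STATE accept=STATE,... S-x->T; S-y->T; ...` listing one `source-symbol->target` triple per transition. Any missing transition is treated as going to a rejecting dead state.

start=S0; accept=S2; S0-p->S0; S0-q->S1; S1-p->S0; S1-q->S2; S2-p->S2; S2-q->S2

Track how much of `qq` has been matched so far: state S0 is no progress, S2 is the absorbing accept state reached once `qq` has occurred. Intermediate states record partial matches; on a mismatch, fall back to the longest reusable overlap.
3 states suffice.
        p   q  
>  S0   S0  S1 
   S1   S0  S2 
 * S2   S2  S2 
(> = start, * = accepting)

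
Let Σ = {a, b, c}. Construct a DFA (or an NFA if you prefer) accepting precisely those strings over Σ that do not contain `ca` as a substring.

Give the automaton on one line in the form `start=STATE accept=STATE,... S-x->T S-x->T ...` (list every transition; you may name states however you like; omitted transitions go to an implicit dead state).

Track partial matches of the forbidden pattern `ca`. State q2 is a dead state reached once `ca` has occurred; every other state accepts. q0 means no part of `ca` is currently matched.
3 states suffice.
        a   b   c  
>* q0   q0  q0  q1 
 * q1   q2  q0  q1 
   q2   q2  q2  q2 
(> = start, * = accepting)

start=q0 accept=q0,q1 q0-a->q0 q0-b->q0 q0-c->q1 q1-a->q2 q1-b->q0 q1-c->q1 q2-a->q2 q2-b->q2 q2-c->q2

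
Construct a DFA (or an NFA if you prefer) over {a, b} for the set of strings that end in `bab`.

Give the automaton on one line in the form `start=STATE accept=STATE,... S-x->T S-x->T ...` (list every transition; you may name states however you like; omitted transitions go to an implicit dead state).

start=s0 accept=s3 s0-a->s0 s0-b->s1 s1-a->s2 s1-b->s1 s2-a->s0 s2-b->s3 s3-a->s2 s3-b->s1

Remember how much of `bab` the current input suffix matches. State s0 means no match yet; s1 means the last symbol is `b`; s2 means the last 2 symbols are `ba`; s3 means the last 3 symbols are `bab`. Only s3 accepts. On a mismatch, fall back to the longest proper suffix that is still a prefix of `bab`.
        a   b  
>  s0   s0  s1 
   s1   s2  s1 
   s2   s0  s3 
 * s3   s2  s1 
(> = start, * = accepting)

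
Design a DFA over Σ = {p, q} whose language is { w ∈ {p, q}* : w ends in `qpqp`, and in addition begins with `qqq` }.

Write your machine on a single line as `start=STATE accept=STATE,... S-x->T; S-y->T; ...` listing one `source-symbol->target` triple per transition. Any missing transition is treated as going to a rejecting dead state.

Handle the two conditions separately and then intersect. The first has 5 states tracking how much of the suffix `qpqp` has currently been matched; the second has 5 states tracking whether the input so far still matches the prefix `qqq`. A product state is a pair (one from each), accepting exactly when both do.
With 13 states:
          p    q  
>  S0     S1   S2 
   S1     S1   S3 
   S2     S4   S5 
   S3     S4   S3 
   S4     S1   S6 
   S5     S4   S7 
   S6     S8   S3 
   S7     S9   S7 
   S8     S1   S6 
   S9    S10  S11 
   S10   S10   S7 
   S11   S12   S7 
 * S12   S10  S11 
(> = start, * = accepting)

start=S0; accept=S12; S0-p->S1; S0-q->S2; S1-p->S1; S1-q->S3; S2-p->S4; S2-q->S5; S3-p->S4; S3-q->S3; S4-p->S1; S4-q->S6; S5-p->S4; S5-q->S7; S6-p->S8; S6-q->S3; S7-p->S9; S7-q->S7; S8-p->S1; S8-q->S6; S9-p->S10; S9-q->S11; S10-p->S10; S10-q->S7; S11-p->S12; S11-q->S7; S12-p->S10; S12-q->S11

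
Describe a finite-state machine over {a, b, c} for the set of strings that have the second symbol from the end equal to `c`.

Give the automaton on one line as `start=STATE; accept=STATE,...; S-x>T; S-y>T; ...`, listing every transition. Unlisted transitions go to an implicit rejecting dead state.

start=S0; accept=S10,S11,S12; S0-a>S1; S0-b>S2; S0-c>S3; S1-a>S4; S1-b>S5; S1-c>S6; S2-a>S7; S2-b>S8; S2-c>S9; S3-a>S10; S3-b>S11; S3-c>S12; S4-a>S4; S4-b>S5; S4-c>S6; S5-a>S7; S5-b>S8; S5-c>S9; S6-a>S10; S6-b>S11; S6-c>S12; S7-a>S4; S7-b>S5; S7-c>S6; S8-a>S7; S8-b>S8; S8-c>S9; S9-a>S10; S9-b>S11; S9-c>S12; S10-a>S4; S10-b>S5; S10-c>S6; S11-a>S7; S11-b>S8; S11-c>S9; S12-a>S10; S12-b>S11; S12-c>S12

A DFA must remember the last 2 symbols (since which symbol is second-to-last isn't known until the input ends). Use one state per possible window of the last ≤2 symbols; accept from those whose window starts with `c`.
With 13 states:
          a    b    c  
>  S0     S1   S2   S3 
   S1     S4   S5   S6 
   S2     S7   S8   S9 
   S3    S10  S11  S12 
   S4     S4   S5   S6 
   S5     S7   S8   S9 
   S6    S10  S11  S12 
   S7     S4   S5   S6 
   S8     S7   S8   S9 
   S9    S10  S11  S12 
 * S10    S4   S5   S6 
 * S11    S7   S8   S9 
 * S12   S10  S11  S12 
(> = start, * = accepting)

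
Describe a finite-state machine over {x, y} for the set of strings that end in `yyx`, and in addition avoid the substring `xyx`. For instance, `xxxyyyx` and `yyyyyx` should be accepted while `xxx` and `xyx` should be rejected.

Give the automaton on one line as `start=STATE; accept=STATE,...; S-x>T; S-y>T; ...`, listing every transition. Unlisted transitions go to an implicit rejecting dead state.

Handle the two conditions separately and then intersect. The first has 4 states tracking how much of the suffix `yyx` has currently been matched; the second has 4 states tracking partial matches of the forbidden pattern `xyx`. A product state is a pair (one from each), accepting exactly when both do. Minimizing collapses redundant product states.
        x   y  
>  S0   S1  S2 
   S1   S1  S3 
   S2   S1  S4 
   S3   S5  S4 
   S4   S6  S4 
   S5   S5  S5 
 * S6   S1  S3 
(> = start, * = accepting)

start=S0; accept=S6; S0-x>S1; S0-y>S2; S1-x>S1; S1-y>S3; S2-x>S1; S2-y>S4; S3-x>S5; S3-y>S4; S4-x>S6; S4-y>S4; S5-x>S5; S5-y>S5; S6-x>S1; S6-y>S3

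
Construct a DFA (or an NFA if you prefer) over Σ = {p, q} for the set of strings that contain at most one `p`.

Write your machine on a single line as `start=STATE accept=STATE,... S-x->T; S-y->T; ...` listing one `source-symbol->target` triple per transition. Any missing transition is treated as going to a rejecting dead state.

start=A; accept=A,B; A-p->B; A-q->A; B-p->C; B-q->B; C-p->C; C-q->C

Count `p`s, saturating at 2: state A means no `p` yet, B means one `p` seen, C means more than one. Each `p` increments (capped at C); other symbols loop. Accept from {A, B}.
       p  q 
>* A   B  A 
 * B   C  B 
   C   C  C 
(> = start, * = accepting)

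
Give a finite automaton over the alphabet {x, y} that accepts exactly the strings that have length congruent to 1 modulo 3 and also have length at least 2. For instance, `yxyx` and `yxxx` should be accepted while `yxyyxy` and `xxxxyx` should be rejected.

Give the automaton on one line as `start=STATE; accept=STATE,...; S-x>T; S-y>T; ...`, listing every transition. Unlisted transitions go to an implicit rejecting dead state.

start=S0; accept=S4; S0-x>S1; S0-y>S1; S1-x>S2; S1-y>S2; S2-x>S3; S2-y>S3; S3-x>S4; S3-y>S4; S4-x>S5; S4-y>S5; S5-x>S3; S5-y>S3

Handle the two conditions separately and then intersect. One (3 states) tracks the input length modulo 3; the other (4 states) tracks the input length, saturating at 3. Each combined state is a pair, one component from each; accept when both components accept.
With 6 states:
        x   y  
>  S0   S1  S1 
   S1   S2  S2 
   S2   S3  S3 
   S3   S4  S4 
 * S4   S5  S5 
   S5   S3  S3 
(> = start, * = accepting)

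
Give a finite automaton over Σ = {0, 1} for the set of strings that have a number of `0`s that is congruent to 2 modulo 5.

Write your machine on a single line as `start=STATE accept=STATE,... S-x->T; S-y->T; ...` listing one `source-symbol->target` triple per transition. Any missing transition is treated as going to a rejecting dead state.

start=s0; accept=s2; s0-0->s1; s0-1->s0; s1-0->s2; s1-1->s1; s2-0->s3; s2-1->s2; s3-0->s4; s3-1->s3; s4-0->s0; s4-1->s4

The only thing that matters is how many `0`s have appeared, reduced mod 5. Use one state per residue: s0 for 0, …, s4 for 4. Reading `0` moves to the next residue; anything else stays put. s2 is accepting.
5 states suffice.
        0   1  
>  s0   s1  s0 
   s1   s2  s1 
 * s2   s3  s2 
   s3   s4  s3 
   s4   s0  s4 
(> = start, * = accepting)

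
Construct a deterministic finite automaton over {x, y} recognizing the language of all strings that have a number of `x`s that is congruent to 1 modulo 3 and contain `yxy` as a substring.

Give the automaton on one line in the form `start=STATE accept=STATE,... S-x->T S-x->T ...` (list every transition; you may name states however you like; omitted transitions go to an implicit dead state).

start=A accept=I A-x->B A-y->C B-x->D B-y->E C-x->F C-y->C D-x->A D-y->G E-x->H E-y->E F-x->D F-y->I G-x->J G-y->G H-x->A H-y->K I-x->K I-y->I J-x->B J-y->L K-x->L K-y->K L-x->I L-y->L

Run two small machines in parallel and take their product. The first has 3 states tracking the count of `x`s modulo 3; the second has 4 states tracking whether and how much of `yxy` has been seen. A product state is a pair (one from each), accepting exactly when both do.
A 12-state machine:
       x  y 
>  A   B  C 
   B   D  E 
   C   F  C 
   D   A  G 
   E   H  E 
   F   D  I 
   G   J  G 
   H   A  K 
 * I   K  I 
   J   B  L 
   K   L  K 
   L   I  L 
(> = start, * = accepting)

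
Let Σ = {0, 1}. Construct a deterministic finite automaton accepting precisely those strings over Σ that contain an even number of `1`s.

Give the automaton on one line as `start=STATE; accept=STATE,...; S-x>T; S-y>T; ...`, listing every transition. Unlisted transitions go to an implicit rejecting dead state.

Keep the running count of `1`s modulo 2: each `1` advances along the cycle q0 → q1 → q0 while other symbols loop. Accept at q0.
With 2 states:
        0   1  
>* q0   q0  q1 
   q1   q1  q0 
(> = start, * = accepting)

start=q0; accept=q0; q0-0>q0; q0-1>q1; q1-0>q1; q1-1>q0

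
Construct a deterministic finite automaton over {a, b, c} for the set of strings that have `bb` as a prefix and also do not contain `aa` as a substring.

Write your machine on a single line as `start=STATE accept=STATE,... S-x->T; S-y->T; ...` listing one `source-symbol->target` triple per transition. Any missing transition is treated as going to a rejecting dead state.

Handle the two conditions separately and then intersect. The first has 4 states tracking whether the input so far still matches the prefix `bb`; the second has 3 states tracking partial matches of the forbidden pattern `aa`. A product state is a pair (one from each), accepting exactly when both do. Minimizing collapses redundant product states.
A 5-state machine:
        a   b   c  
>  q0   q1  q2  q1 
   q1   q1  q1  q1 
   q2   q1  q3  q1 
 * q3   q4  q3  q3 
 * q4   q1  q3  q3 
(> = start, * = accepting)

start=q0; accept=q3,q4; q0-a->q1; q0-b->q2; q0-c->q1; q1-a->q1; q1-b->q1; q1-c->q1; q2-a->q1; q2-b->q3; q2-c->q1; q3-a->q4; q3-b->q3; q3-c->q3; q4-a->q1; q4-b->q3; q4-c->q3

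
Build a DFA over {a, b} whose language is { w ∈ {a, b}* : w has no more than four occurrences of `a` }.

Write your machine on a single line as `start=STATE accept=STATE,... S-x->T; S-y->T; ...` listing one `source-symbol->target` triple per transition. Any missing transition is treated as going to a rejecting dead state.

start=S0; accept=S0,S1,S2,S3,S4; S0-a->S1; S0-b->S0; S1-a->S2; S1-b->S1; S2-a->S3; S2-b->S2; S3-a->S4; S3-b->S3; S4-a->S5; S4-b->S4; S5-a->S5; S5-b->S5

Only the number of `a`s matters, and only up to 5. Make a chain S0 → S1 → S2 → S3 → S4 → S5 advanced by each `a` (with S5 absorbing); every other symbol self-loops. The accepting set is {S0, S1, S2, S3, S4}.
6 states suffice.
        a   b  
>* S0   S1  S0 
 * S1   S2  S1 
 * S2   S3  S2 
 * S3   S4  S3 
 * S4   S5  S4 
   S5   S5  S5 
(> = start, * = accepting)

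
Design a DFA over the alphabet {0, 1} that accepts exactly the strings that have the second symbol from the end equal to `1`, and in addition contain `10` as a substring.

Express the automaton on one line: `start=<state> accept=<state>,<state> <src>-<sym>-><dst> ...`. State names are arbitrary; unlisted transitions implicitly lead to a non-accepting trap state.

Build one automaton per condition and run them in lockstep. One (7 states) tracks the last 2 symbols read; the other (3 states) tracks whether and how much of `10` has been seen. Each combined state is a pair, one component from each; accept when both components accept.
A 10-state machine:
        0   1  
>  s0   s1  s2 
   s1   s3  s4 
   s2   s5  s6 
   s3   s3  s4 
   s4   s5  s6 
 * s5   s7  s8 
   s6   s5  s6 
   s7   s7  s8 
   s8   s5  s9 
 * s9   s5  s9 
(> = start, * = accepting)

start=s0 accept=s5,s9 s0-0->s1 s0-1->s2 s1-0->s3 s1-1->s4 s2-0->s5 s2-1->s6 s3-0->s3 s3-1->s4 s4-0->s5 s4-1->s6 s5-0->s7 s5-1->s8 s6-0->s5 s6-1->s6 s7-0->s7 s7-1->s8 s8-0->s5 s8-1->s9 s9-0->s5 s9-1->s9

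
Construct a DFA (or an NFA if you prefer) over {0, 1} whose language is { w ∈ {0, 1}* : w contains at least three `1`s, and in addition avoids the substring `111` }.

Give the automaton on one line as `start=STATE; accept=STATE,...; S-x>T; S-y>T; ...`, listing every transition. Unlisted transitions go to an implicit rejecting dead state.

Build one automaton per condition and run them in lockstep. The first has 5 states tracking the count of `1`s, saturating at 4; the second has 4 states tracking partial matches of the forbidden pattern `111`. A product state is a pair (one from each), accepting exactly when both do. After merging equivalent states the machine shrinks.
A 10-state machine:
       0  1 
>  A   A  B 
   B   C  D 
   C   C  E 
   D   F  G 
   E   F  H 
   F   F  I 
   G   G  G 
 * H   J  G 
 * I   J  H 
 * J   J  I 
(> = start, * = accepting)

start=A; accept=H,I,J; A-0>A; A-1>B; B-0>C; B-1>D; C-0>C; C-1>E; D-0>F; D-1>G; E-0>F; E-1>H; F-0>F; F-1>I; G-0>G; G-1>G; H-0>J; H-1>G; I-0>J; I-1>H; J-0>J; J-1>I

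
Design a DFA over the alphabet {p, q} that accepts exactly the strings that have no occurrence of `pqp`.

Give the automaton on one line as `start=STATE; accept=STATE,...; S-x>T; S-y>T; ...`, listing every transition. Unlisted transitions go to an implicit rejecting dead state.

start=A; accept=A,B,C; A-p>B; A-q>A; B-p>B; B-q>C; C-p>D; C-q>A; D-p>D; D-q>D

This is the complement of 'contains `pqp`'. Use the same substring-matching states — A through D holding how much of `pqp` has just been matched — but flip the accepting set: everything except the trap D accepts.
A 4-state machine:
       p  q 
>* A   B  A 
 * B   B  C 
 * C   D  A 
   D   D  D 
(> = start, * = accepting)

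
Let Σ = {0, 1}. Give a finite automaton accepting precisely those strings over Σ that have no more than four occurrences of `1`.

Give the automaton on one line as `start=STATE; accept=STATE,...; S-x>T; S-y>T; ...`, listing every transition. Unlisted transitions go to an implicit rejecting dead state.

start=S0; accept=S0,S1,S2,S3,S4; S0-0>S0; S0-1>S1; S1-0>S1; S1-1>S2; S2-0>S2; S2-1>S3; S3-0>S3; S3-1>S4; S4-0>S4; S4-1>S5; S5-0>S5; S5-1>S5

Count `1`s, saturating at 5: states S0 through S4 mean 0 through 4 `1`s seen; S5 means more than 4. Each `1` increments (capped at S5); other symbols loop. Accept from {S0, S1, S2, S3, S4}.
        0   1  
>* S0   S0  S1 
 * S1   S1  S2 
 * S2   S2  S3 
 * S3   S3  S4 
 * S4   S4  S5 
   S5   S5  S5 
(> = start, * = accepting)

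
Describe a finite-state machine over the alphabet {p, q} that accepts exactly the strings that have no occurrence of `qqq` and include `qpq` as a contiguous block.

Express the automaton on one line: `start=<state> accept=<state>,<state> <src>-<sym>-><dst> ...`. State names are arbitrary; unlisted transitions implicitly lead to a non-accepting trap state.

start=S0 accept=S4,S6,S7 S0-p->S0 S0-q->S1 S1-p->S2 S1-q->S3 S2-p->S0 S2-q->S4 S3-p->S2 S3-q->S5 S4-p->S6 S4-q->S7 S5-p->S5 S5-q->S5 S6-p->S6 S6-q->S4 S7-p->S6 S7-q->S5

Handle the two conditions separately and then intersect. One (4 states) tracks partial matches of the forbidden pattern `qqq`; the other (4 states) tracks whether and how much of `qpq` has been seen. Each combined state is a pair, one component from each; accept when both components accept. After merging equivalent states the machine shrinks.
With 8 states:
        p   q  
>  S0   S0  S1 
   S1   S2  S3 
   S2   S0  S4 
   S3   S2  S5 
 * S4   S6  S7 
   S5   S5  S5 
 * S6   S6  S4 
 * S7   S6  S5 
(> = start, * = accepting)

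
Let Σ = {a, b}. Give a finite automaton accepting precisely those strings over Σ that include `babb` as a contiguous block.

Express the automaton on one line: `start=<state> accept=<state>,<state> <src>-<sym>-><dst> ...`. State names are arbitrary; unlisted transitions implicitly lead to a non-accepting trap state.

States s0..s3 record the length of the longest prefix of `babb` that matches the current input suffix. Reaching s4 means `babb` has been seen, and we stay there forever. Accept from s4.
A 5-state machine:
        a   b  
>  s0   s0  s1 
   s1   s2  s1 
   s2   s0  s3 
   s3   s2  s4 
 * s4   s4  s4 
(> = start, * = accepting)

start=s0 accept=s4 s0-a->s0 s0-b->s1 s1-a->s2 s1-b->s1 s2-a->s0 s2-b->s3 s3-a->s2 s3-b->s4 s4-a->s4 s4-b->s4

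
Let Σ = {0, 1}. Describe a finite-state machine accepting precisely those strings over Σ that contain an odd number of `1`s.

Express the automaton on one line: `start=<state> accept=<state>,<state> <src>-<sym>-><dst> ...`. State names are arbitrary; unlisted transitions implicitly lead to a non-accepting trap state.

start=S0 accept=S1 S0-0->S0 S0-1->S1 S1-0->S1 S1-1->S0

Keep the running count of `1`s modulo 2: each `1` advances along the cycle S0 → S1 → S0 while other symbols loop. Accept at S1.
With 2 states:
        0   1  
>  S0   S0  S1 
 * S1   S1  S0 
(> = start, * = accepting)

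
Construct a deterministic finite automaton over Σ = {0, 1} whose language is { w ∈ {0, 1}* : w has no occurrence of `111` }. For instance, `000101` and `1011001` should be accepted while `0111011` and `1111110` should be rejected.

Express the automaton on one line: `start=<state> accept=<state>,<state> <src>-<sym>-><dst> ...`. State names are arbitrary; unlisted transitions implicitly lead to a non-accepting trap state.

Track partial matches of the forbidden pattern `111`. State S3 is a dead state reached once `111` has occurred; every other state accepts. S0 means no part of `111` is currently matched.
A 4-state machine:
        0   1  
>* S0   S0  S1 
 * S1   S0  S2 
 * S2   S0  S3 
   S3   S3  S3 
(> = start, * = accepting)

start=S0 accept=S0,S1,S2 S0-0->S0 S0-1->S1 S1-0->S0 S1-1->S2 S2-0->S0 S2-1->S3 S3-0->S3 S3-1->S3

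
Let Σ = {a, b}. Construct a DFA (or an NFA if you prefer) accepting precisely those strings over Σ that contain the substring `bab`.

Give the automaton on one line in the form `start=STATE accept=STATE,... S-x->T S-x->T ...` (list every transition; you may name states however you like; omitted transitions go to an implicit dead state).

start=S0 accept=S3 S0-a->S0 S0-b->S1 S1-a->S2 S1-b->S1 S2-a->S0 S2-b->S3 S3-a->S3 S3-b->S3

States S0..S2 record the length of the longest prefix of `bab` that matches the current input suffix. Reaching S3 means `bab` has been seen, and we stay there forever. Accept from S3.
        a   b  
>  S0   S0  S1 
   S1   S2  S1 
   S2   S0  S3 
 * S3   S3  S3 
(> = start, * = accepting)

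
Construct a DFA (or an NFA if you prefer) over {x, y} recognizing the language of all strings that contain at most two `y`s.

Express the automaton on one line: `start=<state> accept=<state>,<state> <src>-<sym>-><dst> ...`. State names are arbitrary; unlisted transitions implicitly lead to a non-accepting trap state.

start=s0 accept=s0,s1,s2 s0-x->s0 s0-y->s1 s1-x->s1 s1-y->s2 s2-x->s2 s2-y->s3 s3-x->s3 s3-y->s3

Count `y`s, saturating at 3: states s0 through s2 mean 0 through 2 `y`s seen; s3 means more than 2. Each `y` increments (capped at s3); other symbols loop. Accept from {s0, s1, s2}.
With 4 states:
        x   y  
>* s0   s0  s1 
 * s1   s1  s2 
 * s2   s2  s3 
   s3   s3  s3 
(> = start, * = accepting)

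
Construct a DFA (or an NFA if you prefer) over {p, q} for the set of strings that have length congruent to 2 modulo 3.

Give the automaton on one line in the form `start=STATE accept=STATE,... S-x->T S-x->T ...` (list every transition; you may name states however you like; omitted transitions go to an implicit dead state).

Only the length mod 3 matters, so use a 3-cycle: from any state, every input symbol moves to the next state, wrapping S2 back to S0. Mark S2 accepting.
        p   q  
>  S0   S1  S1 
   S1   S2  S2 
 * S2   S0  S0 
(> = start, * = accepting)

start=S0 accept=S2 S0-p->S1 S0-q->S1 S1-p->S2 S1-q->S2 S2-p->S0 S2-q->S0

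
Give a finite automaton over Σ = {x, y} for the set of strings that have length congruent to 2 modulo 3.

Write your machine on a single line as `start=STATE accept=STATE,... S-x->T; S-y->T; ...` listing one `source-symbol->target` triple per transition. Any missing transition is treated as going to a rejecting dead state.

Count input length modulo 3: every symbol advances one step around the cycle q0 → q1 → q2 → q0. Accept at q2.
With 3 states:
        x   y  
>  q0   q1  q1 
   q1   q2  q2 
 * q2   q0  q0 
(> = start, * = accepting)

start=q0; accept=q2; q0-x->q1; q0-y->q1; q1-x->q2; q1-y->q2; q2-x->q0; q2-y->q0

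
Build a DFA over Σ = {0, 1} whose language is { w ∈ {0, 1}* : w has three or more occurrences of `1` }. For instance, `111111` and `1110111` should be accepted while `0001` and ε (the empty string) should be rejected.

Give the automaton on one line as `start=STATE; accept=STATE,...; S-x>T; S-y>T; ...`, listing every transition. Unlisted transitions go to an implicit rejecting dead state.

start=A; accept=D,E; A-0>A; A-1>B; B-0>B; B-1>C; C-0>C; C-1>D; D-0>D; D-1>E; E-0>E; E-1>E

Count `1`s, saturating at 4: states A through D mean 0 through 3 `1`s seen; E means more than 3. Each `1` increments (capped at E); other symbols loop. Accept from {D, E}.
       0  1 
>  A   A  B 
   B   B  C 
   C   C  D 
 * D   D  E 
 * E   E  E 
(> = start, * = accepting)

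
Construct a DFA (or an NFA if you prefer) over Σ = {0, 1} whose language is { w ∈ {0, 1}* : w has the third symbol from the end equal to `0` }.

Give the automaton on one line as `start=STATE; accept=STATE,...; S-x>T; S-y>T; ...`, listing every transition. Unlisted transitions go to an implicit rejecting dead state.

start=q0; accept=q7,q8,q9,q10; q0-0>q1; q0-1>q2; q1-0>q3; q1-1>q4; q2-0>q5; q2-1>q6; q3-0>q7; q3-1>q8; q4-0>q9; q4-1>q10; q5-0>q11; q5-1>q12; q6-0>q13; q6-1>q14; q7-0>q7; q7-1>q8; q8-0>q9; q8-1>q10; q9-0>q11; q9-1>q12; q10-0>q13; q10-1>q14; q11-0>q7; q11-1>q8; q12-0>q9; q12-1>q10; q13-0>q11; q13-1>q12; q14-0>q13; q14-1>q14

A DFA must remember the last 3 symbols (since which symbol is third-to-last isn't known until the input ends). Use one state per possible window of the last ≤3 symbols; accept from those whose window starts with `0`.
15 states suffice.
          0    1  
>  q0     q1   q2 
   q1     q3   q4 
   q2     q5   q6 
   q3     q7   q8 
   q4     q9  q10 
   q5    q11  q12 
   q6    q13  q14 
 * q7     q7   q8 
 * q8     q9  q10 
 * q9    q11  q12 
 * q10   q13  q14 
   q11    q7   q8 
   q12    q9  q10 
   q13   q11  q12 
   q14   q13  q14 
(> = start, * = accepting)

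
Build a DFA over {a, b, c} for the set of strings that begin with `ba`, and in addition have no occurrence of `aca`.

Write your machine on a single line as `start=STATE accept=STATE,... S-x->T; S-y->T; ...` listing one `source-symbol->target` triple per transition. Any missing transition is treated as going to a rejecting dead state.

start=q0; accept=q5,q7,q8; q0-a->q1; q0-b->q2; q0-c->q3; q1-a->q1; q1-b->q3; q1-c->q4; q2-a->q5; q2-b->q3; q2-c->q3; q3-a->q1; q3-b->q3; q3-c->q3; q4-a->q6; q4-b->q3; q4-c->q3; q5-a->q5; q5-b->q7; q5-c->q8; q6-a->q6; q6-b->q6; q6-c->q6; q7-a->q5; q7-b->q7; q7-c->q7; q8-a->q9; q8-b->q7; q8-c->q7; q9-a->q9; q9-b->q9; q9-c->q9

Build one automaton per condition and run them in lockstep. One (4 states) tracks whether the input so far still matches the prefix `ba`; the other (4 states) tracks partial matches of the forbidden pattern `aca`. Each combined state is a pair, one component from each; accept when both components accept.
A 10-state machine:
        a   b   c  
>  q0   q1  q2  q3 
   q1   q1  q3  q4 
   q2   q5  q3  q3 
   q3   q1  q3  q3 
   q4   q6  q3  q3 
 * q5   q5  q7  q8 
   q6   q6  q6  q6 
 * q7   q5  q7  q7 
 * q8   q9  q7  q7 
   q9   q9  q9  q9 
(> = start, * = accepting)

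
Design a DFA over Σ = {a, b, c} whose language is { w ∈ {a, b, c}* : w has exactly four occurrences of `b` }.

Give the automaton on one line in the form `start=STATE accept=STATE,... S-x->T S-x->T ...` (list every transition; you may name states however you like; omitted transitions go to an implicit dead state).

Only the number of `b`s matters, and only up to 5. Make a chain s0 → s1 → s2 → s3 → s4 → s5 advanced by each `b` (with s5 absorbing); every other symbol self-loops. The accepting set is {s4}.
A 6-state machine:
        a   b   c  
>  s0   s0  s1  s0 
   s1   s1  s2  s1 
   s2   s2  s3  s2 
   s3   s3  s4  s3 
 * s4   s4  s5  s4 
   s5   s5  s5  s5 
(> = start, * = accepting)

start=s0 accept=s4 s0-a->s0 s0-b->s1 s0-c->s0 s1-a->s1 s1-b->s2 s1-c->s1 s2-a->s2 s2-b->s3 s2-c->s2 s3-a->s3 s3-b->s4 s3-c->s3 s4-a->s4 s4-b->s5 s4-c->s4 s5-a->s5 s5-b->s5 s5-c->s5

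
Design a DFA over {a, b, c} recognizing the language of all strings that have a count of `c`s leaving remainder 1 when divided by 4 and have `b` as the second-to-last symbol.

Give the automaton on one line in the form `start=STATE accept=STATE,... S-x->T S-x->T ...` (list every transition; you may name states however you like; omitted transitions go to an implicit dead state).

Build one automaton per condition and run them in lockstep. One (4 states) tracks the count of `c`s modulo 4; the other (13 states) tracks the last 2 symbols read. Each combined state is a pair, one component from each; accept when both components accept. Minimizing collapses redundant product states.
With 8 states:
        a   b   c  
>  S0   S0  S1  S2 
   S1   S0  S1  S3 
   S2   S2  S4  S5 
 * S3   S2  S4  S5 
   S4   S3  S6  S5 
   S5   S5  S5  S7 
 * S6   S3  S6  S5 
   S7   S7  S7  S0 
(> = start, * = accepting)

start=S0 accept=S3,S6 S0-a->S0 S0-b->S1 S0-c->S2 S1-a->S0 S1-b->S1 S1-c->S3 S2-a->S2 S2-b->S4 S2-c->S5 S3-a->S2 S3-b->S4 S3-c->S5 S4-a->S3 S4-b->S6 S4-c->S5 S5-a->S5 S5-b->S5 S5-c->S7 S6-a->S3 S6-b->S6 S6-c->S5 S7-a->S7 S7-b->S7 S7-c->S0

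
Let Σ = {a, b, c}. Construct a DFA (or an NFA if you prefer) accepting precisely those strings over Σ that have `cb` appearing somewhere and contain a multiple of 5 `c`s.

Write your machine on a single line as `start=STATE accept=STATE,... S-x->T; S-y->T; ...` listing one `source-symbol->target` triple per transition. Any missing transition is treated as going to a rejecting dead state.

start=S0; accept=S14; S0-a->S0; S0-b->S0; S0-c->S1; S1-a->S2; S1-b->S3; S1-c->S4; S2-a->S2; S2-b->S2; S2-c->S4; S3-a->S3; S3-b->S3; S3-c->S5; S4-a->S6; S4-b->S5; S4-c->S7; S5-a->S5; S5-b->S5; S5-c->S8; S6-a->S6; S6-b->S6; S6-c->S7; S7-a->S9; S7-b->S8; S7-c->S10; S8-a->S8; S8-b->S8; S8-c->S11; S9-a->S9; S9-b->S9; S9-c->S10; S10-a->S12; S10-b->S11; S10-c->S13; S11-a->S11; S11-b->S11; S11-c->S14; S12-a->S12; S12-b->S12; S12-c->S13; S13-a->S0; S13-b->S14; S13-c->S1; S14-a->S14; S14-b->S14; S14-c->S3

Build one automaton per condition and run them in lockstep. One (3 states) tracks whether and how much of `cb` has been seen; the other (5 states) tracks the count of `c`s modulo 5. Each combined state is a pair, one component from each; accept when both components accept.
With 15 states:
          a    b    c  
>  S0     S0   S0   S1 
   S1     S2   S3   S4 
   S2     S2   S2   S4 
   S3     S3   S3   S5 
   S4     S6   S5   S7 
   S5     S5   S5   S8 
   S6     S6   S6   S7 
   S7     S9   S8  S10 
   S8     S8   S8  S11 
   S9     S9   S9  S10 
   S10   S12  S11  S13 
   S11   S11  S11  S14 
   S12   S12  S12  S13 
   S13    S0  S14   S1 
 * S14   S14  S14   S3 
(> = start, * = accepting)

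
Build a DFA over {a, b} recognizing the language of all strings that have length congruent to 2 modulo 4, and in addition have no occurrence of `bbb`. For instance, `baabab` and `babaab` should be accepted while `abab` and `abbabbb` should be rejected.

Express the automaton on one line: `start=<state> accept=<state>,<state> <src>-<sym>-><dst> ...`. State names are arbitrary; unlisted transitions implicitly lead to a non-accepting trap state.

Build one automaton per condition and run them in lockstep. One (4 states) tracks the input length modulo 4; the other (4 states) tracks partial matches of the forbidden pattern `bbb`. Each combined state is a pair, one component from each; accept when both components accept. Equivalent product states are then merged.
A 13-state machine:
          a    b  
>  s0     s1   s2 
   s1     s3   s4 
   s2     s3   s5 
 * s3     s6   s7 
 * s4     s6   s8 
 * s5     s6   s9 
   s6     s0  s10 
   s7     s0  s11 
   s8     s0   s9 
   s9     s9   s9 
   s10    s1  s12 
   s11    s1   s9 
   s12    s3   s9 
(> = start, * = accepting)

start=s0 accept=s3,s4,s5 s0-a->s1 s0-b->s2 s1-a->s3 s1-b->s4 s2-a->s3 s2-b->s5 s3-a->s6 s3-b->s7 s4-a->s6 s4-b->s8 s5-a->s6 s5-b->s9 s6-a->s0 s6-b->s10 s7-a->s0 s7-b->s11 s8-a->s0 s8-b->s9 s9-a->s9 s9-b->s9 s10-a->s1 s10-b->s12 s11-a->s1 s11-b->s9 s12-a->s3 s12-b->s9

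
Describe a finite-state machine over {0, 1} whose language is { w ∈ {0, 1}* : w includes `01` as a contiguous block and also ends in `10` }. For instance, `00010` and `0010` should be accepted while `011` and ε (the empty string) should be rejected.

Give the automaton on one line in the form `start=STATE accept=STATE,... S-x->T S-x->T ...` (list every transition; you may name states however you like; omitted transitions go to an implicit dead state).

Build one automaton per condition and run them in lockstep. One (3 states) tracks whether and how much of `01` has been seen; the other (3 states) tracks how much of the suffix `10` has currently been matched. Each combined state is a pair, one component from each; accept when both components accept. Equivalent product states are then merged.
A 4-state machine:
        0   1  
>  q0   q1  q0 
   q1   q1  q2 
   q2   q3  q2 
 * q3   q1  q2 
(> = start, * = accepting)

start=q0 accept=q3 q0-0->q1 q0-1->q0 q1-0->q1 q1-1->q2 q2-0->q3 q2-1->q2 q3-0->q1 q3-1->q2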